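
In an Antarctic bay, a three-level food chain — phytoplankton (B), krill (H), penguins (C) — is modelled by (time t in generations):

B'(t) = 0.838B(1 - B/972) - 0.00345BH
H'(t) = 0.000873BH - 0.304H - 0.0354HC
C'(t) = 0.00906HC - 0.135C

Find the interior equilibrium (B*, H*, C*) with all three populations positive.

B* ≈ 912, H* ≈ 14.9, C* ≈ 13.9

From dC/dt = 0: 0.00906H* = 0.135, so H* = 14.9.
From dB/dt = 0: 0.838(1 - B*/972) = 0.00345·14.9, giving B* = 972·(1 - 0.0613) = 912.
From dH/dt = 0: 0.000873·912 - 0.304 = 0.0354C*, so C* = 0.493/0.0354 = 13.9.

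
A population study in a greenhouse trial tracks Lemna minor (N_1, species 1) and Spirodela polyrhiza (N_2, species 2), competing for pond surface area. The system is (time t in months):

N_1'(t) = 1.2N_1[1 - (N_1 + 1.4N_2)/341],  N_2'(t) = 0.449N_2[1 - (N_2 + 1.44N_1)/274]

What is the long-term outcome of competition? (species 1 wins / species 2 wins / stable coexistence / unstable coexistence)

Compare the nullcline intercepts: K1/α12 = 341/1.4 = 244 < K2 = 274; K2/α21 = 274/1.44 = 190 < K1 = 341.
Since both are reversed, neither can invade when rare; the interior point is a saddle.

unstable coexistence (outcome depends on initial conditions)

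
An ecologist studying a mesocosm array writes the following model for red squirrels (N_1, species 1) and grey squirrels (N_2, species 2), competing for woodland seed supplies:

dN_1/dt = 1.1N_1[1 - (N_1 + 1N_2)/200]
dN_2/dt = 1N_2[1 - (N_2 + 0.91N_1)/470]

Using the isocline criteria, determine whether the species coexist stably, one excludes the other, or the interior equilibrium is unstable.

Compare the nullcline intercepts: K1/α12 = 200/1 = 200 < K2 = 470; K2/α21 = 470/0.91 = 516 > K1 = 200.
Since the inequalities point opposite ways, species 2 can invade but species 1 cannot.

species 2 excludes species 1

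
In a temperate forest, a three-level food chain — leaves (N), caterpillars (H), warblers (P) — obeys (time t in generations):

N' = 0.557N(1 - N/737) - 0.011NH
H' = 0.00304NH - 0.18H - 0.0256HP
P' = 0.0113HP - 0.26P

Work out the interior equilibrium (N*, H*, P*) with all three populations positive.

N* ≈ 402, H* ≈ 23, P* ≈ 40.7

From dP/dt = 0: 0.0113H* = 0.26, so H* = 23.
From dN/dt = 0: 0.557(1 - N*/737) = 0.011·23, giving N* = 737·(1 - 0.454) = 402.
From dH/dt = 0: 0.00304·402 - 0.18 = 0.0256P*, so P* = 1.04/0.0256 = 40.7.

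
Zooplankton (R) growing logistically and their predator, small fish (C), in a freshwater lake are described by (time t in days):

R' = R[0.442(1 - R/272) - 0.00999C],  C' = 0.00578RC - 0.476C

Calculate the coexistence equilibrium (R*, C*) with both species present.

From dC/dt = 0 with C > 0: 0.00578R* = 0.476, so R* = 82.4.
Substitute into dR/dt = 0: 0.442(1 - 82.4/272) = 0.00999C*.
The bracket is 0.697, giving C* = 0.308/0.00999 = 30.8.

R* ≈ 82.4, C* ≈ 30.8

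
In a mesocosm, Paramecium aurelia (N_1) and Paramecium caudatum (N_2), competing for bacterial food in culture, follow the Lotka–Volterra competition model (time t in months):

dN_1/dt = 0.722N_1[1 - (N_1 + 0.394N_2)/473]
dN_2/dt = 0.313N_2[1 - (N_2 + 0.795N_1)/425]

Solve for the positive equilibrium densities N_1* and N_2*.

Setting both brackets to zero gives the nullclines N_1 + 0.394N_2 = 473 and 0.795N_1 + N_2 = 425.
Substituting N_2 = 425 - 0.795N_1 into the first: N_1(1 - 0.394·0.795) = 473 - 0.394·425.
So N_1* = 306/0.687 = 445, and then N_2* = 425 - 0.795·445 = 71.3.

N_1* ≈ 445, N_2* ≈ 71.3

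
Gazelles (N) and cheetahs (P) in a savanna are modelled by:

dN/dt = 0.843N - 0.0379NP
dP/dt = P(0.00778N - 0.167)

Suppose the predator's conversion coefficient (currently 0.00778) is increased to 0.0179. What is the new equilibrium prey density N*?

At the interior fixed point, setting dP/dt = 0 with P > 0 fixes N* = (predator death rate)/(NP coefficient) — independent of the other coefficients.
With the change, N* = 0.167/0.0179 = 9.33; it falls from 21.5.

N* ≈ 9.33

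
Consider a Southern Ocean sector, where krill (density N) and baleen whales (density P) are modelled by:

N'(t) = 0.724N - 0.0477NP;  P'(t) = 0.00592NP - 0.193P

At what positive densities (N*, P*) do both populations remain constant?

Set dP/dt = 0 with P > 0: 0.00592N - 0.193 = 0, so N* = 0.193/0.00592 = 32.6.
Set dN/dt = 0 with N > 0: 0.724 - 0.0477P = 0, so P* = 0.724/0.0477 = 15.2.

N* ≈ 32.6, P* ≈ 15.2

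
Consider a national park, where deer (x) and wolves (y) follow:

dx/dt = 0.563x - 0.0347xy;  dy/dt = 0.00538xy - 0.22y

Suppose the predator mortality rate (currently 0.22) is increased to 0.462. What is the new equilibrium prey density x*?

At the interior fixed point, setting dy/dt = 0 with y > 0 fixes x* = (predator death rate)/(xy coefficient) — independent of the other coefficients.
With the change, x* = 0.462/0.00538 = 85.9; it rises from 40.9.

x* ≈ 85.9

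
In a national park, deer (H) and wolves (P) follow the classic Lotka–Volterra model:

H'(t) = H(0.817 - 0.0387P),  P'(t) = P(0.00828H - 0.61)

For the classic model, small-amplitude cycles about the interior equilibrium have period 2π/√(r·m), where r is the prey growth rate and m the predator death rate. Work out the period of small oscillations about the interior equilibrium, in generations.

T ≈ 8.9 generations

Here r = 0.817 and m = 0.61, so r·m = 0.498.
ω = √0.498 = 0.706 per generation, hence T = 2π/ω ≈ 8.9 generations.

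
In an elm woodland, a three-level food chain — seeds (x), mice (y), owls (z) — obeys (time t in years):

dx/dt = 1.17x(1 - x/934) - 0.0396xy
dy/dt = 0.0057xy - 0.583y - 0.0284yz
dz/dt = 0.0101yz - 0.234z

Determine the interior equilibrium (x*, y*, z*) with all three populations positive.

x* ≈ 202, y* ≈ 23.2, z* ≈ 19.9

From dz/dt = 0: 0.0101y* = 0.234, so y* = 23.2.
From dx/dt = 0: 1.17(1 - x*/934) = 0.0396·23.2, giving x* = 934·(1 - 0.784) = 202.
From dy/dt = 0: 0.0057·202 - 0.583 = 0.0284z*, so z* = 0.566/0.0284 = 19.9.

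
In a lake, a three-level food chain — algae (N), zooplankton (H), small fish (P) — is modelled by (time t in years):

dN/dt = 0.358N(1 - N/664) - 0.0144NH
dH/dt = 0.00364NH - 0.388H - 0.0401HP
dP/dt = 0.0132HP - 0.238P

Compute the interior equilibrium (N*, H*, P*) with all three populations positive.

N* ≈ 182, H* ≈ 18, P* ≈ 6.88

From dP/dt = 0: 0.0132H* = 0.238, so H* = 18.
From dN/dt = 0: 0.358(1 - N*/664) = 0.0144·18, giving N* = 664·(1 - 0.725) = 182.
From dH/dt = 0: 0.00364·182 - 0.388 = 0.0401P*, so P* = 0.276/0.0401 = 6.88.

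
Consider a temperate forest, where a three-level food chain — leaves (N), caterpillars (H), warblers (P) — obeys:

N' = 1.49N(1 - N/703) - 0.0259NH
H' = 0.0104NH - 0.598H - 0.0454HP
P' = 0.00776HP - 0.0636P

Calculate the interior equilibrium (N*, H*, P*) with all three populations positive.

N* ≈ 603, H* ≈ 8.2, P* ≈ 125

From dP/dt = 0: 0.00776H* = 0.0636, so H* = 8.2.
From dN/dt = 0: 1.49(1 - N*/703) = 0.0259·8.2, giving N* = 703·(1 - 0.142) = 603.
From dH/dt = 0: 0.0104·603 - 0.598 = 0.0454P*, so P* = 5.67/0.0454 = 125.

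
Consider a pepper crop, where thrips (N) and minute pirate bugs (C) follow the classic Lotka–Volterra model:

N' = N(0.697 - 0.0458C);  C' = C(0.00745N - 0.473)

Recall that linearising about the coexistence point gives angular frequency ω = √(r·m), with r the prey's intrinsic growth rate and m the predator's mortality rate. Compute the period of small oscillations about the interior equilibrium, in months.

T ≈ 10.9 months

Here r = 0.697 and m = 0.473, so r·m = 0.33.
ω = √0.33 = 0.574 per month, hence T = 2π/ω ≈ 10.9 months.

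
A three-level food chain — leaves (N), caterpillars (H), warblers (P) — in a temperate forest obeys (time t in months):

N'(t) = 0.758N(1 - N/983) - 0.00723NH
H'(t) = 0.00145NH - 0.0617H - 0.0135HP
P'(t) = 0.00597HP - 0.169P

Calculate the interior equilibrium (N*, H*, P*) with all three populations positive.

From dP/dt = 0: 0.00597H* = 0.169, so H* = 28.3.
From dN/dt = 0: 0.758(1 - N*/983) = 0.00723·28.3, giving N* = 983·(1 - 0.27) = 718.
From dH/dt = 0: 0.00145·718 - 0.0617 = 0.0135P*, so P* = 0.979/0.0135 = 72.5.

N* ≈ 718, H* ≈ 28.3, P* ≈ 72.5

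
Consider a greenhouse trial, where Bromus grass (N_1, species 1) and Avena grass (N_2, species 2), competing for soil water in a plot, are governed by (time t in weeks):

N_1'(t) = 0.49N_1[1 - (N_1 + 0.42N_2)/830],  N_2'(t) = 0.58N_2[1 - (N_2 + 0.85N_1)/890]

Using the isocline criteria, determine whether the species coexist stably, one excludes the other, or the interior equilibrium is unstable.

stable coexistence

Compare the nullcline intercepts: K1/α12 = 830/0.42 = 1980 > K2 = 890; K2/α21 = 890/0.85 = 1050 > K1 = 830.
Since both inequalities hold, each species can invade when rare, so the interior equilibrium is stable.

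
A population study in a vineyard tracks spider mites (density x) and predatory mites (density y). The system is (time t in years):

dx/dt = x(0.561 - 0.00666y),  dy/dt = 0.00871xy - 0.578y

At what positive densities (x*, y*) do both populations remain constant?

Set dy/dt = 0 with y > 0: 0.00871x - 0.578 = 0, so x* = 0.578/0.00871 = 66.4.
Set dx/dt = 0 with x > 0: 0.561 - 0.00666y = 0, so y* = 0.561/0.00666 = 84.2.

x* ≈ 66.4, y* ≈ 84.2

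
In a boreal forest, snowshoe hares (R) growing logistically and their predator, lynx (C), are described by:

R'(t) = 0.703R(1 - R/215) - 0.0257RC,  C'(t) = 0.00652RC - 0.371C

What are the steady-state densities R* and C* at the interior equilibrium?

From dC/dt = 0 with C > 0: 0.00652R* = 0.371, so R* = 56.9.
Substitute into dR/dt = 0: 0.703(1 - 56.9/215) = 0.0257C*.
The bracket is 0.735, giving C* = 0.517/0.0257 = 20.1.

R* ≈ 56.9, C* ≈ 20.1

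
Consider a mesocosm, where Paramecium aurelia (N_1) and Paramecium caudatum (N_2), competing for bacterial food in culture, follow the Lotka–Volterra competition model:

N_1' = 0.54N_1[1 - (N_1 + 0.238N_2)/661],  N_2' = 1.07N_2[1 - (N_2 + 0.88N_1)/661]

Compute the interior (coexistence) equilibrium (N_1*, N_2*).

N_1* ≈ 637, N_2* ≈ 100

Setting both brackets to zero gives the nullclines N_1 + 0.238N_2 = 661 and 0.88N_1 + N_2 = 661.
Substituting N_2 = 661 - 0.88N_1 into the first: N_1(1 - 0.238·0.88) = 661 - 0.238·661.
So N_1* = 504/0.791 = 637, and then N_2* = 661 - 0.88·637 = 100.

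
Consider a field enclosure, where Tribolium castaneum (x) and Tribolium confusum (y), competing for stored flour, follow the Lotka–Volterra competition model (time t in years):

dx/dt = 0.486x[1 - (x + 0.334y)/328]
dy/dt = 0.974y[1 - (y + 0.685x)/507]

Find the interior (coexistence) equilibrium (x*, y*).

Setting both brackets to zero gives the nullclines x + 0.334y = 328 and 0.685x + y = 507.
Substituting y = 507 - 0.685x into the first: x(1 - 0.334·0.685) = 328 - 0.334·507.
So x* = 159/0.771 = 206, and then y* = 507 - 0.685·206 = 366.

x* ≈ 206, y* ≈ 366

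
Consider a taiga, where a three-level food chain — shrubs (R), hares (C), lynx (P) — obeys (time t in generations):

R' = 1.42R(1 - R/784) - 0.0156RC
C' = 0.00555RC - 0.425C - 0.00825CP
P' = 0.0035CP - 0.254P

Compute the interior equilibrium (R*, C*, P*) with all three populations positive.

R* ≈ 159, C* ≈ 72.6, P* ≈ 55.4

From dP/dt = 0: 0.0035C* = 0.254, so C* = 72.6.
From dR/dt = 0: 1.42(1 - R*/784) = 0.0156·72.6, giving R* = 784·(1 - 0.797) = 159.
From dC/dt = 0: 0.00555·159 - 0.425 = 0.00825P*, so P* = 0.457/0.00825 = 55.4.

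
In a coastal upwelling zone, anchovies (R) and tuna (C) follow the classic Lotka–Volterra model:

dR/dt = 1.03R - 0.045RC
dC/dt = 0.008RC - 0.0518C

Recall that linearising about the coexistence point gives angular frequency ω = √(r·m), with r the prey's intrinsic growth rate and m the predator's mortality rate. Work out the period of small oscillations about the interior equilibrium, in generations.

Here r = 1.03 and m = 0.0518, so r·m = 0.0534.
ω = √0.0534 = 0.231 per generation, hence T = 2π/ω ≈ 27.2 generations.

T ≈ 27.2 generations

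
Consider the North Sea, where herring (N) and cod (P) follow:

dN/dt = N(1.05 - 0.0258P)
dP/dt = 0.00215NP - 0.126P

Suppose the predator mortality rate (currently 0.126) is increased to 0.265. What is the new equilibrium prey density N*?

N* ≈ 123

At the interior fixed point, setting dP/dt = 0 with P > 0 fixes N* = (predator death rate)/(NP coefficient) — independent of the other coefficients.
With the change, N* = 0.265/0.00215 = 123; it rises from 58.6.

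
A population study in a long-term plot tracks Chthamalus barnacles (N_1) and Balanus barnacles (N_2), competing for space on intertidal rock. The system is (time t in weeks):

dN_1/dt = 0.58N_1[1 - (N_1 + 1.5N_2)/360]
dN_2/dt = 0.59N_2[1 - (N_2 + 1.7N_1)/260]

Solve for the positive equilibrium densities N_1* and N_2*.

Setting both brackets to zero gives the nullclines N_1 + 1.5N_2 = 360 and 1.7N_1 + N_2 = 260.
Substituting N_2 = 260 - 1.7N_1 into the first: N_1(1 - 1.5·1.7) = 360 - 1.5·260.
So N_1* = -30/-1.55 = 19.4, and then N_2* = 260 - 1.7·19.4 = 227.

N_1* ≈ 19.4, N_2* ≈ 227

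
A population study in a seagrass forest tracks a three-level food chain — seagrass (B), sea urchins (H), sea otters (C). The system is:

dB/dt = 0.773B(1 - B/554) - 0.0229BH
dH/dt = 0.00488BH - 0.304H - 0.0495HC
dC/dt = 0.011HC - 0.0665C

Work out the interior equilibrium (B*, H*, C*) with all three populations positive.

From dC/dt = 0: 0.011H* = 0.0665, so H* = 6.05.
From dB/dt = 0: 0.773(1 - B*/554) = 0.0229·6.05, giving B* = 554·(1 - 0.179) = 455.
From dH/dt = 0: 0.00488·455 - 0.304 = 0.0495C*, so C* = 1.92/0.0495 = 38.7.

B* ≈ 455, H* ≈ 6.05, C* ≈ 38.7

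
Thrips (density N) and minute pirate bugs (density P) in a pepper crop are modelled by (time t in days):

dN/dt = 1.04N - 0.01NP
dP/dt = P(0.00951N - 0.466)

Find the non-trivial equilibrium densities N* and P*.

N* ≈ 49, P* ≈ 104

Set dP/dt = 0 with P > 0: 0.00951N - 0.466 = 0, so N* = 0.466/0.00951 = 49.
Set dN/dt = 0 with N > 0: 1.04 - 0.01P = 0, so P* = 1.04/0.01 = 104.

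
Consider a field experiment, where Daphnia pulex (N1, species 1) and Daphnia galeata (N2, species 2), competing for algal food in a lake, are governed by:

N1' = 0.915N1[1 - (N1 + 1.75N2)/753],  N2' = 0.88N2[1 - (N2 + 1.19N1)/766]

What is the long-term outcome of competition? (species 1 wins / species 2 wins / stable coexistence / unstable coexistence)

unstable coexistence (outcome depends on initial conditions)

Compare the nullcline intercepts: K1/α12 = 753/1.75 = 430 < K2 = 766; K2/α21 = 766/1.19 = 644 < K1 = 753.
Since both are reversed, neither can invade when rare; the interior point is a saddle.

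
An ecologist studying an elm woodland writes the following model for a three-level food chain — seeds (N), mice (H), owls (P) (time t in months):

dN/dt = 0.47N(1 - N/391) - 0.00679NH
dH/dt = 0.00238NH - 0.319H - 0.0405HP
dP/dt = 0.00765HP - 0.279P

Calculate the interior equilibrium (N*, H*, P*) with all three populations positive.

N* ≈ 185, H* ≈ 36.5, P* ≈ 2.99

From dP/dt = 0: 0.00765H* = 0.279, so H* = 36.5.
From dN/dt = 0: 0.47(1 - N*/391) = 0.00679·36.5, giving N* = 391·(1 - 0.527) = 185.
From dH/dt = 0: 0.00238·185 - 0.319 = 0.0405P*, so P* = 0.121/0.0405 = 2.99.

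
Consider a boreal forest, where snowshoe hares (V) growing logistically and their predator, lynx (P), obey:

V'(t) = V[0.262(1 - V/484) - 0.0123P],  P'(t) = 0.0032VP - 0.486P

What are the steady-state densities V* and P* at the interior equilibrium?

From dP/dt = 0 with P > 0: 0.0032V* = 0.486, so V* = 152.
Substitute into dV/dt = 0: 0.262(1 - 152/484) = 0.0123P*.
The bracket is 0.686, giving P* = 0.18/0.0123 = 14.6.

V* ≈ 152, P* ≈ 14.6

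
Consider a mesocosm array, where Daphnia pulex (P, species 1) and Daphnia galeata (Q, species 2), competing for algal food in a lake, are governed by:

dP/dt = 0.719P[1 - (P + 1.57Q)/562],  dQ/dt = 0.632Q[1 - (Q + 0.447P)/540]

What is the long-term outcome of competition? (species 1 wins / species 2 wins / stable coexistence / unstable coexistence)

species 2 excludes species 1

Compare the nullcline intercepts: K1/α12 = 562/1.57 = 358 < K2 = 540; K2/α21 = 540/0.447 = 1210 > K1 = 562.
Since the inequalities point opposite ways, species 2 can invade but species 1 cannot.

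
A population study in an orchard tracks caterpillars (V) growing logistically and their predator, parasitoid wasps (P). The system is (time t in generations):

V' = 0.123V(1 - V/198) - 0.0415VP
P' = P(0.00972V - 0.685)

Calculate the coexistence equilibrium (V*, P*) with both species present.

From dP/dt = 0 with P > 0: 0.00972V* = 0.685, so V* = 70.5.
Substitute into dV/dt = 0: 0.123(1 - 70.5/198) = 0.0415P*.
The bracket is 0.644, giving P* = 0.0792/0.0415 = 1.91.

V* ≈ 70.5, P* ≈ 1.91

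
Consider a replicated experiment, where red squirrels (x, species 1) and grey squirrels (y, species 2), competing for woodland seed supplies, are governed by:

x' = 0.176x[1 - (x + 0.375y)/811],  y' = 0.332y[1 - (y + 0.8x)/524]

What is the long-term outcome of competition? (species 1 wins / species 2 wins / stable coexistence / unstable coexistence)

Compare the nullcline intercepts: K1/α12 = 811/0.375 = 2160 > K2 = 524; K2/α21 = 524/0.8 = 655 < K1 = 811.
Since the inequalities point opposite ways, species 1 can invade but species 2 cannot.

species 1 excludes species 2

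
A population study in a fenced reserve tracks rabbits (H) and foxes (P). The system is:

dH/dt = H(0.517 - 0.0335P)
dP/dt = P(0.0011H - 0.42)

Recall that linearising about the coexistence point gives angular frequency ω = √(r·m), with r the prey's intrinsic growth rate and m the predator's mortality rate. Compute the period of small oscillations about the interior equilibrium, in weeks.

Here r = 0.517 and m = 0.42, so r·m = 0.217.
ω = √0.217 = 0.466 per week, hence T = 2π/ω ≈ 13.5 weeks.

T ≈ 13.5 weeks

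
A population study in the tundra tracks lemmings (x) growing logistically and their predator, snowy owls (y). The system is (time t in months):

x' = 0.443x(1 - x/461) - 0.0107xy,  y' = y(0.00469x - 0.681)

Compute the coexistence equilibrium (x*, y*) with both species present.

From dy/dt = 0 with y > 0: 0.00469x* = 0.681, so x* = 145.
Substitute into dx/dt = 0: 0.443(1 - 145/461) = 0.0107y*.
The bracket is 0.685, giving y* = 0.303/0.0107 = 28.4.

x* ≈ 145, y* ≈ 28.4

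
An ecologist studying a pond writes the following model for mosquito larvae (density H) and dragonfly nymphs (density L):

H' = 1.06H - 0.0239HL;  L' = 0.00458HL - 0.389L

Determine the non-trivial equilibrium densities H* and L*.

H* ≈ 84.9, L* ≈ 44.4

Set dL/dt = 0 with L > 0: 0.00458H - 0.389 = 0, so H* = 0.389/0.00458 = 84.9.
Set dH/dt = 0 with H > 0: 1.06 - 0.0239L = 0, so L* = 1.06/0.0239 = 44.4.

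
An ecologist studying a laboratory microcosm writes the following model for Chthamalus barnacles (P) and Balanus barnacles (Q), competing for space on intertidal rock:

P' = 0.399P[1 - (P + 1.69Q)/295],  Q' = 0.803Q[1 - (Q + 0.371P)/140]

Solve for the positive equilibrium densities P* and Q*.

Setting both brackets to zero gives the nullclines P + 1.69Q = 295 and 0.371P + Q = 140.
Substituting Q = 140 - 0.371P into the first: P(1 - 1.69·0.371) = 295 - 1.69·140.
So P* = 58.4/0.373 = 157, and then Q* = 140 - 0.371·157 = 81.9.

P* ≈ 157, Q* ≈ 81.9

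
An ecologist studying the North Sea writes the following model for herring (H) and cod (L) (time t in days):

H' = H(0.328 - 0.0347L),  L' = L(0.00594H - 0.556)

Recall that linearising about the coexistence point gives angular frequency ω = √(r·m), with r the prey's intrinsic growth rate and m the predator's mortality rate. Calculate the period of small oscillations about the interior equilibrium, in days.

Here r = 0.328 and m = 0.556, so r·m = 0.182.
ω = √0.182 = 0.427 per day, hence T = 2π/ω ≈ 14.7 days.

T ≈ 14.7 days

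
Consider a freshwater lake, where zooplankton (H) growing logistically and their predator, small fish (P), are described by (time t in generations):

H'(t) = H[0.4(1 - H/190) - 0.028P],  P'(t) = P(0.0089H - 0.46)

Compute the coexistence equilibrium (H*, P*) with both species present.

From dP/dt = 0 with P > 0: 0.0089H* = 0.46, so H* = 51.7.
Substitute into dH/dt = 0: 0.4(1 - 51.7/190) = 0.028P*.
The bracket is 0.728, giving P* = 0.291/0.028 = 10.4.

H* ≈ 51.7, P* ≈ 10.4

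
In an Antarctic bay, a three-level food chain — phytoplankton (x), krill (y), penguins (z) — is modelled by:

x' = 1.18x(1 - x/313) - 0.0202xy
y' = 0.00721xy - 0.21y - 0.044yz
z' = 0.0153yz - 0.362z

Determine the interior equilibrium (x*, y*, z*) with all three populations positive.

From dz/dt = 0: 0.0153y* = 0.362, so y* = 23.7.
From dx/dt = 0: 1.18(1 - x*/313) = 0.0202·23.7, giving x* = 313·(1 - 0.405) = 186.
From dy/dt = 0: 0.00721·186 - 0.21 = 0.044z*, so z* = 1.13/0.044 = 25.7.

x* ≈ 186, y* ≈ 23.7, z* ≈ 25.7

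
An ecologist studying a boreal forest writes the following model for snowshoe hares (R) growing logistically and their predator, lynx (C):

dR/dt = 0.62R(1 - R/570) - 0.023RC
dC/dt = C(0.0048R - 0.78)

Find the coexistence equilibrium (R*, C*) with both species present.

From dC/dt = 0 with C > 0: 0.0048R* = 0.78, so R* = 163.
Substitute into dR/dt = 0: 0.62(1 - 163/570) = 0.023C*.
The bracket is 0.715, giving C* = 0.443/0.023 = 19.3.

R* ≈ 163, C* ≈ 19.3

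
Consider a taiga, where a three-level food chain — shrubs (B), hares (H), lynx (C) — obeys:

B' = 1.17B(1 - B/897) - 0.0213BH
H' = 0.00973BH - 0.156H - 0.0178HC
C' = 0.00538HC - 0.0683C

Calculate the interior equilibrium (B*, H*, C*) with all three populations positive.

From dC/dt = 0: 0.00538H* = 0.0683, so H* = 12.7.
From dB/dt = 0: 1.17(1 - B*/897) = 0.0213·12.7, giving B* = 897·(1 - 0.231) = 690.
From dH/dt = 0: 0.00973·690 - 0.156 = 0.0178C*, so C* = 6.55/0.0178 = 368.

B* ≈ 690, H* ≈ 12.7, C* ≈ 368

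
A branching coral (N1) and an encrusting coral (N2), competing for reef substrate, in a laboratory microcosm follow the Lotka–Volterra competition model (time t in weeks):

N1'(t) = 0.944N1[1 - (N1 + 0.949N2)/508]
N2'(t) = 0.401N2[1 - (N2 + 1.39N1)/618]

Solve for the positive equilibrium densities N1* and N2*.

Setting both brackets to zero gives the nullclines N1 + 0.949N2 = 508 and 1.39N1 + N2 = 618.
Substituting N2 = 618 - 1.39N1 into the first: N1(1 - 0.949·1.39) = 508 - 0.949·618.
So N1* = -78.5/-0.319 = 246, and then N2* = 618 - 1.39·246 = 276.

N1* ≈ 246, N2* ≈ 276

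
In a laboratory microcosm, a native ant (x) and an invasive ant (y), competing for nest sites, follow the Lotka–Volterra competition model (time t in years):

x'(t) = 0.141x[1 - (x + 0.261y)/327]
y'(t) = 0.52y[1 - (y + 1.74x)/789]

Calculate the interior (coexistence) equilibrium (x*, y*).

Setting both brackets to zero gives the nullclines x + 0.261y = 327 and 1.74x + y = 789.
Substituting y = 789 - 1.74x into the first: x(1 - 0.261·1.74) = 327 - 0.261·789.
So x* = 121/0.546 = 222, and then y* = 789 - 1.74·222 = 403.

x* ≈ 222, y* ≈ 403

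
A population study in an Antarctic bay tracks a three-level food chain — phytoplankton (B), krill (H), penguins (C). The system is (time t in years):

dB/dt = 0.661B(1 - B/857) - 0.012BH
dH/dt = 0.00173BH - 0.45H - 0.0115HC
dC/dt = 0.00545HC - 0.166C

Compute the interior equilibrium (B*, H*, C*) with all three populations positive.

From dC/dt = 0: 0.00545H* = 0.166, so H* = 30.5.
From dB/dt = 0: 0.661(1 - B*/857) = 0.012·30.5, giving B* = 857·(1 - 0.553) = 383.
From dH/dt = 0: 0.00173·383 - 0.45 = 0.0115C*, so C* = 0.213/0.0115 = 18.5.

B* ≈ 383, H* ≈ 30.5, C* ≈ 18.5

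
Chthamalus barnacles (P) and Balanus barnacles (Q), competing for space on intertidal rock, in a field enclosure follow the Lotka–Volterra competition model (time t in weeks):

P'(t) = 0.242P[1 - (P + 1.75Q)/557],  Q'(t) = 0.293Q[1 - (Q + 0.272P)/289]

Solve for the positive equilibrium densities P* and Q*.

Setting both brackets to zero gives the nullclines P + 1.75Q = 557 and 0.272P + Q = 289.
Substituting Q = 289 - 0.272P into the first: P(1 - 1.75·0.272) = 557 - 1.75·289.
So P* = 51.2/0.524 = 97.8, and then Q* = 289 - 0.272·97.8 = 262.

P* ≈ 97.8, Q* ≈ 262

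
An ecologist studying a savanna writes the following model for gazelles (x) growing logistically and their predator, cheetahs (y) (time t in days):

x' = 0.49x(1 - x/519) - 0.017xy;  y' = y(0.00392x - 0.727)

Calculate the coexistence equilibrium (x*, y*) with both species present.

From dy/dt = 0 with y > 0: 0.00392x* = 0.727, so x* = 185.
Substitute into dx/dt = 0: 0.49(1 - 185/519) = 0.017y*.
The bracket is 0.643, giving y* = 0.315/0.017 = 18.5.

x* ≈ 185, y* ≈ 18.5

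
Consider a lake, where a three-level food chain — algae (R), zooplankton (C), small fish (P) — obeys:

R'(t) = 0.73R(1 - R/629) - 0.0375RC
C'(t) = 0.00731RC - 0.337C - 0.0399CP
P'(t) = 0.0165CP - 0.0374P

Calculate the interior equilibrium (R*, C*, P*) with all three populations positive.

R* ≈ 556, C* ≈ 2.27, P* ≈ 93.4

From dP/dt = 0: 0.0165C* = 0.0374, so C* = 2.27.
From dR/dt = 0: 0.73(1 - R*/629) = 0.0375·2.27, giving R* = 629·(1 - 0.116) = 556.
From dC/dt = 0: 0.00731·556 - 0.337 = 0.0399P*, so P* = 3.73/0.0399 = 93.4.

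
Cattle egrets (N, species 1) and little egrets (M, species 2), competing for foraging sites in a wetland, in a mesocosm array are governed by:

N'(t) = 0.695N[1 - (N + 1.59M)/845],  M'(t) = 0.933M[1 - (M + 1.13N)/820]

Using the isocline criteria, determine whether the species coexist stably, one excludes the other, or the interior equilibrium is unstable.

Compare the nullcline intercepts: K1/α12 = 845/1.59 = 531 < K2 = 820; K2/α21 = 820/1.13 = 726 < K1 = 845.
Since both are reversed, neither can invade when rare; the interior point is a saddle.

unstable coexistence (outcome depends on initial conditions)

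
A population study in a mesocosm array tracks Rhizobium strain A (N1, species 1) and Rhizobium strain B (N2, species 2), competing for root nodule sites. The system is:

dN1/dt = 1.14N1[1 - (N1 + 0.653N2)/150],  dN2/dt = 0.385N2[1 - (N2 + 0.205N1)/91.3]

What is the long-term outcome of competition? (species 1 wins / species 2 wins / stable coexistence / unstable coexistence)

stable coexistence

Compare the nullcline intercepts: K1/α12 = 150/0.653 = 230 > K2 = 91.3; K2/α21 = 91.3/0.205 = 445 > K1 = 150.
Since both inequalities hold, each species can invade when rare, so the interior equilibrium is stable.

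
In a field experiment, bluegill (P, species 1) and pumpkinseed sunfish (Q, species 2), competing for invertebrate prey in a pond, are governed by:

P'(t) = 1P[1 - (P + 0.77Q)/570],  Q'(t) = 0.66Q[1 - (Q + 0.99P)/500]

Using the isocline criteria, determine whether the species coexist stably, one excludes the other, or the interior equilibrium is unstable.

species 1 excludes species 2

Compare the nullcline intercepts: K1/α12 = 570/0.77 = 740 > K2 = 500; K2/α21 = 500/0.99 = 505 < K1 = 570.
Since the inequalities point opposite ways, species 1 can invade but species 2 cannot.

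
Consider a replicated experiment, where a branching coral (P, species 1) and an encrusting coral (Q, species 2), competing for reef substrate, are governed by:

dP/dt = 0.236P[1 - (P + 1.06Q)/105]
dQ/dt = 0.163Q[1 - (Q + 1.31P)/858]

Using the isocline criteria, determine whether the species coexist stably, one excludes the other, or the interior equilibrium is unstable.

species 2 excludes species 1

Compare the nullcline intercepts: K1/α12 = 105/1.06 = 99.1 < K2 = 858; K2/α21 = 858/1.31 = 655 > K1 = 105.
Since the inequalities point opposite ways, species 2 can invade but species 1 cannot.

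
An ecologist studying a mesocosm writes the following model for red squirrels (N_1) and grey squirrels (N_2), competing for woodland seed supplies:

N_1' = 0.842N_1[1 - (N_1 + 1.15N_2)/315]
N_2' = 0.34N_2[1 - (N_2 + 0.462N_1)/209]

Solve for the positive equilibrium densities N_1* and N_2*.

Setting both brackets to zero gives the nullclines N_1 + 1.15N_2 = 315 and 0.462N_1 + N_2 = 209.
Substituting N_2 = 209 - 0.462N_1 into the first: N_1(1 - 1.15·0.462) = 315 - 1.15·209.
So N_1* = 74.7/0.469 = 159, and then N_2* = 209 - 0.462·159 = 135.

N_1* ≈ 159, N_2* ≈ 135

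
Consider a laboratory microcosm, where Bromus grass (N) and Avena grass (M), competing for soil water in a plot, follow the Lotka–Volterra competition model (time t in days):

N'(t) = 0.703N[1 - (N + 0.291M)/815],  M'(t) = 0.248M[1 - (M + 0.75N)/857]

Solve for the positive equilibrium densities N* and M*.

N* ≈ 724, M* ≈ 314

Setting both brackets to zero gives the nullclines N + 0.291M = 815 and 0.75N + M = 857.
Substituting M = 857 - 0.75N into the first: N(1 - 0.291·0.75) = 815 - 0.291·857.
So N* = 566/0.782 = 724, and then M* = 857 - 0.75·724 = 314.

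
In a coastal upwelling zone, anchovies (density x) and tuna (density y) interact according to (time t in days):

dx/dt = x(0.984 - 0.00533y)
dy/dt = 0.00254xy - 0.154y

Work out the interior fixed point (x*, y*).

x* ≈ 60.6, y* ≈ 185

Set dy/dt = 0 with y > 0: 0.00254x - 0.154 = 0, so x* = 0.154/0.00254 = 60.6.
Set dx/dt = 0 with x > 0: 0.984 - 0.00533y = 0, so y* = 0.984/0.00533 = 185.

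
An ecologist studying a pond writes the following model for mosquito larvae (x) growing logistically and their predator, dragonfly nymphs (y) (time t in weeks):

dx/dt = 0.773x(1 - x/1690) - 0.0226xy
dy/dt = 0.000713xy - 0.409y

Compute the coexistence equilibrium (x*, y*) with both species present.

x* ≈ 574, y* ≈ 22.6

From dy/dt = 0 with y > 0: 0.000713x* = 0.409, so x* = 574.
Substitute into dx/dt = 0: 0.773(1 - 574/1690) = 0.0226y*.
The bracket is 0.661, giving y* = 0.511/0.0226 = 22.6.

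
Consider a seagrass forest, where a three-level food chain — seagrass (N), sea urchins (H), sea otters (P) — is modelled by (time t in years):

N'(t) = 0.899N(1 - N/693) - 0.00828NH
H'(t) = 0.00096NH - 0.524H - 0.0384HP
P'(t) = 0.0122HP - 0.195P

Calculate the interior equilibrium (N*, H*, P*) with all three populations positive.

From dP/dt = 0: 0.0122H* = 0.195, so H* = 16.
From dN/dt = 0: 0.899(1 - N*/693) = 0.00828·16, giving N* = 693·(1 - 0.147) = 591.
From dH/dt = 0: 0.00096·591 - 0.524 = 0.0384P*, so P* = 0.0433/0.0384 = 1.13.

N* ≈ 591, H* ≈ 16, P* ≈ 1.13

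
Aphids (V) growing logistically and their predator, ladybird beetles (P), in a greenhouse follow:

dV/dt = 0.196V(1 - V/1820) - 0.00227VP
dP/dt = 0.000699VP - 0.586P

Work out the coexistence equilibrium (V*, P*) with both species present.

V* ≈ 838, P* ≈ 46.6

From dP/dt = 0 with P > 0: 0.000699V* = 0.586, so V* = 838.
Substitute into dV/dt = 0: 0.196(1 - 838/1820) = 0.00227P*.
The bracket is 0.539, giving P* = 0.106/0.00227 = 46.6.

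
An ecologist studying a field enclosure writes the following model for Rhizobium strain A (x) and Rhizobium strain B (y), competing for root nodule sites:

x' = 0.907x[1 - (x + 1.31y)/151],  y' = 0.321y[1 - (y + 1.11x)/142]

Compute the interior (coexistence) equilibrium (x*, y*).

Setting both brackets to zero gives the nullclines x + 1.31y = 151 and 1.11x + y = 142.
Substituting y = 142 - 1.11x into the first: x(1 - 1.31·1.11) = 151 - 1.31·142.
So x* = -35/-0.454 = 77.1, and then y* = 142 - 1.11·77.1 = 56.4.

x* ≈ 77.1, y* ≈ 56.4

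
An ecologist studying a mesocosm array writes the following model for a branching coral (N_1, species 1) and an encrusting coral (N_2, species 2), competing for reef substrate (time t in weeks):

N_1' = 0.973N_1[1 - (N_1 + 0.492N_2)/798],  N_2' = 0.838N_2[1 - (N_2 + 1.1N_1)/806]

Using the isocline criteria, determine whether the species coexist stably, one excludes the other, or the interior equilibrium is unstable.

species 1 excludes species 2

Compare the nullcline intercepts: K1/α12 = 798/0.492 = 1620 > K2 = 806; K2/α21 = 806/1.1 = 733 < K1 = 798.
Since the inequalities point opposite ways, species 1 can invade but species 2 cannot.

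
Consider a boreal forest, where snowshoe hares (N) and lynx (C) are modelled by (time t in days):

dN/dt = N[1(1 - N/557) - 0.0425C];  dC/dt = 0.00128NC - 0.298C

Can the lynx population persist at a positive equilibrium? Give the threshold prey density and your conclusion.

The predator equation gives dC/dt > 0 only when N > 0.298/0.00128 = 233.
Without the predator, N → K = 557. Since 557 > 233, the predator can invade and persist.

Threshold N = 233; K > 233, so yes, the predator persists.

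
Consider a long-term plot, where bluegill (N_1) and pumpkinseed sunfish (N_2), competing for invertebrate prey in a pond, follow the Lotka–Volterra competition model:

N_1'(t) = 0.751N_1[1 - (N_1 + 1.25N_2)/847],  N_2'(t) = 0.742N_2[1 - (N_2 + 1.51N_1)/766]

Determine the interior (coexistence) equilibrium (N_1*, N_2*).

Setting both brackets to zero gives the nullclines N_1 + 1.25N_2 = 847 and 1.51N_1 + N_2 = 766.
Substituting N_2 = 766 - 1.51N_1 into the first: N_1(1 - 1.25·1.51) = 847 - 1.25·766.
So N_1* = -110/-0.887 = 125, and then N_2* = 766 - 1.51·125 = 578.

N_1* ≈ 125, N_2* ≈ 578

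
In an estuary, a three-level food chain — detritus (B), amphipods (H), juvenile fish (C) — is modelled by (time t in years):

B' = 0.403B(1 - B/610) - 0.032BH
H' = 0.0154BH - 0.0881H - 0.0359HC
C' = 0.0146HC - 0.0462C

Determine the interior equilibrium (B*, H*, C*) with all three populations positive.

B* ≈ 457, H* ≈ 3.16, C* ≈ 193

From dC/dt = 0: 0.0146H* = 0.0462, so H* = 3.16.
From dB/dt = 0: 0.403(1 - B*/610) = 0.032·3.16, giving B* = 610·(1 - 0.251) = 457.
From dH/dt = 0: 0.0154·457 - 0.0881 = 0.0359C*, so C* = 6.95/0.0359 = 193.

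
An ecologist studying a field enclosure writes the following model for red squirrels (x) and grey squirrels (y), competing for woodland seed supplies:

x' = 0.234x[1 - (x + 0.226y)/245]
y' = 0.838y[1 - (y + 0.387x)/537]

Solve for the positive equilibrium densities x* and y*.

x* ≈ 135, y* ≈ 485

Setting both brackets to zero gives the nullclines x + 0.226y = 245 and 0.387x + y = 537.
Substituting y = 537 - 0.387x into the first: x(1 - 0.226·0.387) = 245 - 0.226·537.
So x* = 124/0.913 = 135, and then y* = 537 - 0.387·135 = 485.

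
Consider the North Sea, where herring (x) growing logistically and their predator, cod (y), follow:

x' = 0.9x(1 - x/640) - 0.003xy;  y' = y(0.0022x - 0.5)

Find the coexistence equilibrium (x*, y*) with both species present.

x* ≈ 227, y* ≈ 193

From dy/dt = 0 with y > 0: 0.0022x* = 0.5, so x* = 227.
Substitute into dx/dt = 0: 0.9(1 - 227/640) = 0.003y*.
The bracket is 0.645, giving y* = 0.58/0.003 = 193.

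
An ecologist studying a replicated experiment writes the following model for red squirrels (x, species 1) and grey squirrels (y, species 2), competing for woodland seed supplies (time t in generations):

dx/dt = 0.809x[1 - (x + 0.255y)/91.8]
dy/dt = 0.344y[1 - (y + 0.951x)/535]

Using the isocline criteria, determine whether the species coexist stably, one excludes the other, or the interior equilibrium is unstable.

species 2 excludes species 1

Compare the nullcline intercepts: K1/α12 = 91.8/0.255 = 360 < K2 = 535; K2/α21 = 535/0.951 = 563 > K1 = 91.8.
Since the inequalities point opposite ways, species 2 can invade but species 1 cannot.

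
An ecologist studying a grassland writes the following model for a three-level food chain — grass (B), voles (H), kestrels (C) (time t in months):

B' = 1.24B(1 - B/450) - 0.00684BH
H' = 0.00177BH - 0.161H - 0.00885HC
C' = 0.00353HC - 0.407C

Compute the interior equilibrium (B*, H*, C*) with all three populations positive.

From dC/dt = 0: 0.00353H* = 0.407, so H* = 115.
From dB/dt = 0: 1.24(1 - B*/450) = 0.00684·115, giving B* = 450·(1 - 0.636) = 164.
From dH/dt = 0: 0.00177·164 - 0.161 = 0.00885C*, so C* = 0.129/0.00885 = 14.6.

B* ≈ 164, H* ≈ 115, C* ≈ 14.6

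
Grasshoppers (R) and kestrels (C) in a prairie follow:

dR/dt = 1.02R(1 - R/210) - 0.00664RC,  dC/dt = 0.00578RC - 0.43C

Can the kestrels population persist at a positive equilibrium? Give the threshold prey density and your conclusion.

The predator equation gives dC/dt > 0 only when R > 0.43/0.00578 = 74.4.
Without the predator, R → K = 210. Since 210 > 74.4, the predator can invade and persist.

Threshold R = 74.4; K > 74.4, so yes, the predator persists.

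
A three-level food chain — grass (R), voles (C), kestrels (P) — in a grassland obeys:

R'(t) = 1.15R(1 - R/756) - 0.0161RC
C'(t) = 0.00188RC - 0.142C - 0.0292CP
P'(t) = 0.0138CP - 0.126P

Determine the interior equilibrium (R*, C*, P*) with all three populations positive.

From dP/dt = 0: 0.0138C* = 0.126, so C* = 9.13.
From dR/dt = 0: 1.15(1 - R*/756) = 0.0161·9.13, giving R* = 756·(1 - 0.128) = 659.
From dC/dt = 0: 0.00188·659 - 0.142 = 0.0292P*, so P* = 1.1/0.0292 = 37.6.

R* ≈ 659, C* ≈ 9.13, P* ≈ 37.6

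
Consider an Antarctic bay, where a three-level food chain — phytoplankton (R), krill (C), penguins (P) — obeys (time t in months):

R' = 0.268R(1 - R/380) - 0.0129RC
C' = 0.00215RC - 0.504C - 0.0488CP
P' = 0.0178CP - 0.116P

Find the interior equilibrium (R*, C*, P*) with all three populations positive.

R* ≈ 261, C* ≈ 6.52, P* ≈ 1.16

From dP/dt = 0: 0.0178C* = 0.116, so C* = 6.52.
From dR/dt = 0: 0.268(1 - R*/380) = 0.0129·6.52, giving R* = 380·(1 - 0.314) = 261.
From dC/dt = 0: 0.00215·261 - 0.504 = 0.0488P*, so P* = 0.0567/0.0488 = 1.16.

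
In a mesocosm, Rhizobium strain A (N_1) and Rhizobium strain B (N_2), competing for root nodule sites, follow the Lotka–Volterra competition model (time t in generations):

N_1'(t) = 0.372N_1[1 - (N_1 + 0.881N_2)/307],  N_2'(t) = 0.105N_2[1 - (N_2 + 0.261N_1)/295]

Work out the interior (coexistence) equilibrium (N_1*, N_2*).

Setting both brackets to zero gives the nullclines N_1 + 0.881N_2 = 307 and 0.261N_1 + N_2 = 295.
Substituting N_2 = 295 - 0.261N_1 into the first: N_1(1 - 0.881·0.261) = 307 - 0.881·295.
So N_1* = 47.1/0.77 = 61.2, and then N_2* = 295 - 0.261·61.2 = 279.

N_1* ≈ 61.2, N_2* ≈ 279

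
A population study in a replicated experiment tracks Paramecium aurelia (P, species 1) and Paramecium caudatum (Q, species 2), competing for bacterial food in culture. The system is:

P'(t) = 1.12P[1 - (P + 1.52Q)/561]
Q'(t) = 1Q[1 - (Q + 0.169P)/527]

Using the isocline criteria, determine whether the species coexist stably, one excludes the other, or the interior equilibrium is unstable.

species 2 excludes species 1

Compare the nullcline intercepts: K1/α12 = 561/1.52 = 369 < K2 = 527; K2/α21 = 527/0.169 = 3120 > K1 = 561.
Since the inequalities point opposite ways, species 2 can invade but species 1 cannot.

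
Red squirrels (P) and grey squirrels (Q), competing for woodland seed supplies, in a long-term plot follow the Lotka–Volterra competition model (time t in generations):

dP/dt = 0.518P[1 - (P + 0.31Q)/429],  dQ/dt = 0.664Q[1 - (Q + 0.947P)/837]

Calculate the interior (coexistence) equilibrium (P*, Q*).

P* ≈ 240, Q* ≈ 610

Setting both brackets to zero gives the nullclines P + 0.31Q = 429 and 0.947P + Q = 837.
Substituting Q = 837 - 0.947P into the first: P(1 - 0.31·0.947) = 429 - 0.31·837.
So P* = 170/0.706 = 240, and then Q* = 837 - 0.947·240 = 610.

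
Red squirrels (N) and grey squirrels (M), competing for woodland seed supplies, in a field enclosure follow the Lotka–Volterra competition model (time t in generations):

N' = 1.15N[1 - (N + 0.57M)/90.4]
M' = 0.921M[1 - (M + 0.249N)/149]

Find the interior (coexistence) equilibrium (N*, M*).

N* ≈ 6.37, M* ≈ 147

Setting both brackets to zero gives the nullclines N + 0.57M = 90.4 and 0.249N + M = 149.
Substituting M = 149 - 0.249N into the first: N(1 - 0.57·0.249) = 90.4 - 0.57·149.
So N* = 5.47/0.858 = 6.37, and then M* = 149 - 0.249·6.37 = 147.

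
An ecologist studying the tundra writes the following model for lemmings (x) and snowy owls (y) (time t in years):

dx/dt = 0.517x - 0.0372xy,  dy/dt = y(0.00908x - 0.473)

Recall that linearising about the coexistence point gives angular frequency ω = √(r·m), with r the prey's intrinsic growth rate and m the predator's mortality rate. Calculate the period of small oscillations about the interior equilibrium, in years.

T ≈ 12.7 years

Here r = 0.517 and m = 0.473, so r·m = 0.245.
ω = √0.245 = 0.495 per year, hence T = 2π/ω ≈ 12.7 years.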